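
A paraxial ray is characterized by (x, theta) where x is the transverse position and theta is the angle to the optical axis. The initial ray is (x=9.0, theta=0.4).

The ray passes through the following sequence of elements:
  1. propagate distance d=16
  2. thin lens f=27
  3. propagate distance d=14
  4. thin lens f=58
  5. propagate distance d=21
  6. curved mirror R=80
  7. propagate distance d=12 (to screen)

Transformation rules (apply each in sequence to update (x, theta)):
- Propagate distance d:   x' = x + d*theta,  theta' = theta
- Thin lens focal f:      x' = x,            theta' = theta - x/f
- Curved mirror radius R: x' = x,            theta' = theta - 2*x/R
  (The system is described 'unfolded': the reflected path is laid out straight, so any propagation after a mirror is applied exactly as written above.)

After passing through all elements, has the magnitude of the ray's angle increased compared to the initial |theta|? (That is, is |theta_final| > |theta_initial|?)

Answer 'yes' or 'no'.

Initial: x=9.0000 theta=0.4000
After 1 (propagate distance d=16): x=15.4000 theta=0.4000
After 2 (thin lens f=27): x=15.4000 theta=-23/135 (≈-0.1704)
After 3 (propagate distance d=14): x=1757/135 (≈13.0148) theta=-23/135 (≈-0.1704)
After 4 (thin lens f=58): x=1757/135 (≈13.0148) theta=-3091/7830 (≈-0.3948)
After 5 (propagate distance d=21): x=7399/1566 (≈4.7248) theta=-3091/7830 (≈-0.3948)
After 6 (curved mirror R=80): x=7399/1566 (≈4.7248) theta=-10709/20880 (≈-0.5129)
After 7 (propagate distance d=12 (to screen)): x=-22391/15660 (≈-1.4298) theta=-10709/20880 (≈-0.5129)
|theta_initial|=0.4000 |theta_final|=10709/20880 (≈0.5129) -> increased

Answer: yes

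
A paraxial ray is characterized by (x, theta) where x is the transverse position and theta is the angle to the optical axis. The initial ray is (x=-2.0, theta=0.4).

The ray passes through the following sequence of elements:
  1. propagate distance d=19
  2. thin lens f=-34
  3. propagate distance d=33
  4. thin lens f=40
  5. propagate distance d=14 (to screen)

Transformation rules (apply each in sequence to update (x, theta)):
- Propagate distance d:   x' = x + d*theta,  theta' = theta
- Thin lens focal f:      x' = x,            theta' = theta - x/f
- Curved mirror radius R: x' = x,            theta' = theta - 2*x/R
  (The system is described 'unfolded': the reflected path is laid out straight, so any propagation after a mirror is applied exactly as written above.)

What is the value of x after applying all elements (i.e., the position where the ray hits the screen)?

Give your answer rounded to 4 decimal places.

Initial: x=-2.0000 theta=0.4000
After 1 (propagate distance d=19): x=5.6000 theta=0.4000
After 2 (thin lens f=-34): x=5.6000 theta=48/85 (≈0.5647)
After 3 (propagate distance d=33): x=412/17 (≈24.2353) theta=48/85 (≈0.5647)
After 4 (thin lens f=40): x=412/17 (≈24.2353) theta=-7/170 (≈-0.0412)
After 5 (propagate distance d=14 (to screen)): x=2011/85 (≈23.6588) theta=-7/170 (≈-0.0412)
Rounded to 4 decimal places: x = 23.6588

Answer: 23.6588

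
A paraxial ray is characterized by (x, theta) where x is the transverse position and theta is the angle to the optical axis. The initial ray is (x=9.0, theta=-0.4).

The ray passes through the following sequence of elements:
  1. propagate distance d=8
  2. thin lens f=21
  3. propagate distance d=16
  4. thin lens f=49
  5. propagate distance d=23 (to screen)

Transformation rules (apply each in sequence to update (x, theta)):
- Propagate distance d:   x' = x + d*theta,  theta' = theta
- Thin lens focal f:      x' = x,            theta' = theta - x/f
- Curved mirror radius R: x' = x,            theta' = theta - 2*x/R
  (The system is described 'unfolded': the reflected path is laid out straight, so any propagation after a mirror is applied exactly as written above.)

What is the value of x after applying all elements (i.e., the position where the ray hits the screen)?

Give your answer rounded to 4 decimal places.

Initial: x=9.0000 theta=-0.4000
After 1 (propagate distance d=8): x=5.8000 theta=-0.4000
After 2 (thin lens f=21): x=5.8000 theta=-71/105 (≈-0.6762)
After 3 (propagate distance d=16): x=-527/105 (≈-5.0190) theta=-71/105 (≈-0.6762)
After 4 (thin lens f=49): x=-527/105 (≈-5.0190) theta=-984/1715 (≈-0.5738)
After 5 (propagate distance d=23 (to screen)): x=-93719/5145 (≈-18.2155) theta=-984/1715 (≈-0.5738)
Rounded to 4 decimal places: x = -18.2155

Answer: -18.2155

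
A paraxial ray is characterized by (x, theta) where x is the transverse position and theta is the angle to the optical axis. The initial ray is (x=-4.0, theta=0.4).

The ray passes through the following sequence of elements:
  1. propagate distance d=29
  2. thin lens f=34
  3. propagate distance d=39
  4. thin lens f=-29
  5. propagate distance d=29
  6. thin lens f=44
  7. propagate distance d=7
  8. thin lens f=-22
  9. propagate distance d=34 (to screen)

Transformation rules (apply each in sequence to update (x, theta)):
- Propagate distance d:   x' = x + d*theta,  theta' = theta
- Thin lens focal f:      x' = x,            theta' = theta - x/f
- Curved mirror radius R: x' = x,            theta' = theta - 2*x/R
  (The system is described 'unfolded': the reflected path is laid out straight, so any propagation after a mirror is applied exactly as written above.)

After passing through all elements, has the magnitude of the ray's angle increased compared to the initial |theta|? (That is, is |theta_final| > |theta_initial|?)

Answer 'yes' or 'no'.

Answer: yes

Derivation:
Initial: x=-4.0000 theta=0.4000
After 1 (propagate distance d=29): x=7.6000 theta=0.4000
After 2 (thin lens f=34): x=7.6000 theta=3/17 (≈0.1765)
After 3 (propagate distance d=39): x=1231/85 (≈14.4824) theta=3/17 (≈0.1765)
After 4 (thin lens f=-29): x=1231/85 (≈14.4824) theta=98/145 (≈0.6759)
After 5 (propagate distance d=29): x=2897/85 (≈34.0824) theta=98/145 (≈0.6759)
After 6 (thin lens f=44): x=2897/85 (≈34.0824) theta=-10709/108460 (≈-0.0987)
After 7 (propagate distance d=7): x=3621609/108460 (≈33.3912) theta=-10709/108460 (≈-0.0987)
After 8 (thin lens f=-22): x=3621609/108460 (≈33.3912) theta=116759/82280 (≈1.4190)
After 9 (propagate distance d=34 (to screen)): x=48699943/596530 (≈81.6387) theta=116759/82280 (≈1.4190)
|theta_initial|=0.4000 |theta_final|=116759/82280 (≈1.4190) -> increased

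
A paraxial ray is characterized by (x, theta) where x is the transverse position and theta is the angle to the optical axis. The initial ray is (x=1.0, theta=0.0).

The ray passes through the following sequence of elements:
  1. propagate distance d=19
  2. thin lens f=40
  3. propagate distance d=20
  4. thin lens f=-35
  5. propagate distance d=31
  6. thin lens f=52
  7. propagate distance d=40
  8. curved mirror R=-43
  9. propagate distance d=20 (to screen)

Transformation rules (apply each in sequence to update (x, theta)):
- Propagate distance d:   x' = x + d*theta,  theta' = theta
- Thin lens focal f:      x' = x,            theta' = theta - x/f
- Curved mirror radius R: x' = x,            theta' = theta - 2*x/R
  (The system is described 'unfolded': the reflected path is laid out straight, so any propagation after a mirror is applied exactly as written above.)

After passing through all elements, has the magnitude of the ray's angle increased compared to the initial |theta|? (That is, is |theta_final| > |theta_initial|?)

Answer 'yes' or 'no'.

Initial: x=1.0000 theta=0.0000
After 1 (propagate distance d=19): x=1.0000 theta=0.0000
After 2 (thin lens f=40): x=1.0000 theta=-0.0250
After 3 (propagate distance d=20): x=0.5000 theta=-0.0250
After 4 (thin lens f=-35): x=0.5000 theta=-3/280 (≈-0.0107)
After 5 (propagate distance d=31): x=47/280 (≈0.1679) theta=-3/280 (≈-0.0107)
After 6 (thin lens f=52): x=47/280 (≈0.1679) theta=-29/2080 (≈-0.0139)
After 7 (propagate distance d=40): x=-1419/3640 (≈-0.3898) theta=-29/2080 (≈-0.0139)
After 8 (curved mirror R=-43): x=-1419/3640 (≈-0.3898) theta=-467/14560 (≈-0.0321)
After 9 (propagate distance d=20 (to screen)): x=-1877/1820 (≈-1.0313) theta=-467/14560 (≈-0.0321)
|theta_initial|=0.0000 |theta_final|=467/14560 (≈0.0321) -> increased

Answer: yes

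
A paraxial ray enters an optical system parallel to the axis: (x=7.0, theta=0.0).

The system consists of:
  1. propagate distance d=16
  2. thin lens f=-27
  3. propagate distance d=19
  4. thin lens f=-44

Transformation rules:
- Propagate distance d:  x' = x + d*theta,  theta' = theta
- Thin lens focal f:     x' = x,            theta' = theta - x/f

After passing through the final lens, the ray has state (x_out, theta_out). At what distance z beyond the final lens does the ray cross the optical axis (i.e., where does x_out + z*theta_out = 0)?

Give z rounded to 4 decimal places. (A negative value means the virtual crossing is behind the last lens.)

Answer: -22.4889

Derivation:
Initial: x=7.0000 theta=0.0000
After 1 (propagate distance d=16): x=7.0000 theta=0.0000
After 2 (thin lens f=-27): x=7.0000 theta=7/27 (≈0.2593)
After 3 (propagate distance d=19): x=322/27 (≈11.9259) theta=7/27 (≈0.2593)
After 4 (thin lens f=-44): x=322/27 (≈11.9259) theta=35/66 (≈0.5303)
z_focus = -x_out/theta_out = -(322/27)/(35/66) = -1012/45 ≈ -22.4889
Rounded to 4 decimal places: z = -22.4889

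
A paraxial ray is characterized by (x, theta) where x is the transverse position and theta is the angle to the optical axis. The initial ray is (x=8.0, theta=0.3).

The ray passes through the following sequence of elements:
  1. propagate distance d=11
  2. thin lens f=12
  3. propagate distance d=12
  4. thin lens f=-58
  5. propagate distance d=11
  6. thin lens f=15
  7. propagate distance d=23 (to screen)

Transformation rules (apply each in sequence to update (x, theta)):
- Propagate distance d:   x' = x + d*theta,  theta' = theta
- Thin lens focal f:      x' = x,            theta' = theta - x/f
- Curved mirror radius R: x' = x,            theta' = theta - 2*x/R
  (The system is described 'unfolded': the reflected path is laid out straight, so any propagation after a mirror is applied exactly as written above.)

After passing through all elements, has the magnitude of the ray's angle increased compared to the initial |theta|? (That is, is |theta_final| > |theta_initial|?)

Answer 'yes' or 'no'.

Answer: yes

Derivation:
Initial: x=8.0000 theta=0.3000
After 1 (propagate distance d=11): x=11.3000 theta=0.3000
After 2 (thin lens f=12): x=11.3000 theta=-77/120 (≈-0.6417)
After 3 (propagate distance d=12): x=3.6000 theta=-77/120 (≈-0.6417)
After 4 (thin lens f=-58): x=3.6000 theta=-2017/3480 (≈-0.5796)
After 5 (propagate distance d=11): x=-9659/3480 (≈-2.7756) theta=-2017/3480 (≈-0.5796)
After 6 (thin lens f=15): x=-9659/3480 (≈-2.7756) theta=-5149/13050 (≈-0.3946)
After 7 (propagate distance d=23 (to screen)): x=-618593/52200 (≈-11.8504) theta=-5149/13050 (≈-0.3946)
|theta_initial|=0.3000 |theta_final|=5149/13050 (≈0.3946) -> increased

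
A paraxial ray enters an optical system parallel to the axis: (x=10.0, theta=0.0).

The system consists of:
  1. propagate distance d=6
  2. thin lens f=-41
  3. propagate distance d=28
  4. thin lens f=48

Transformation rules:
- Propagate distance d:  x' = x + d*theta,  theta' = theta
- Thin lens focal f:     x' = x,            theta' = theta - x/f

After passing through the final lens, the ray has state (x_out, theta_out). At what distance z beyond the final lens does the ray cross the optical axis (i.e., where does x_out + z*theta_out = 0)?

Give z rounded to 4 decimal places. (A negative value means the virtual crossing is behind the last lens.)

Answer: 157.7143

Derivation:
Initial: x=10.0000 theta=0.0000
After 1 (propagate distance d=6): x=10.0000 theta=0.0000
After 2 (thin lens f=-41): x=10.0000 theta=10/41 (≈0.2439)
After 3 (propagate distance d=28): x=690/41 (≈16.8293) theta=10/41 (≈0.2439)
After 4 (thin lens f=48): x=690/41 (≈16.8293) theta=-35/328 (≈-0.1067)
z_focus = -x_out/theta_out = -(690/41)/(-35/328) = 1104/7 ≈ 157.7143
Rounded to 4 decimal places: z = 157.7143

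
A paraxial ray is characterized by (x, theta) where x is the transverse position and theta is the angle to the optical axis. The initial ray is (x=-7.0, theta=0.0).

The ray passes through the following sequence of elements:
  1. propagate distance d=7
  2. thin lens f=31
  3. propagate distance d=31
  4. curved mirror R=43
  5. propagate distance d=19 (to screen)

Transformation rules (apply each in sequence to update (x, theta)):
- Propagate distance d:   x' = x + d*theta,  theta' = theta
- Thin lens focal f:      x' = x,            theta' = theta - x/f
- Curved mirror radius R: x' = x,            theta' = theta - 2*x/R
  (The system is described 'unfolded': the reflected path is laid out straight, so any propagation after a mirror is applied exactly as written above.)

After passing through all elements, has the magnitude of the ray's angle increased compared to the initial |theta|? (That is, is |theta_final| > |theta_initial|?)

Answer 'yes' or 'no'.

Initial: x=-7.0000 theta=0.0000
After 1 (propagate distance d=7): x=-7.0000 theta=0.0000
After 2 (thin lens f=31): x=-7.0000 theta=7/31 (≈0.2258)
After 3 (propagate distance d=31): x=0.0000 theta=7/31 (≈0.2258)
After 4 (curved mirror R=43): x=0.0000 theta=7/31 (≈0.2258)
After 5 (propagate distance d=19 (to screen)): x=133/31 (≈4.2903) theta=7/31 (≈0.2258)
|theta_initial|=0.0000 |theta_final|=7/31 (≈0.2258) -> increased

Answer: yes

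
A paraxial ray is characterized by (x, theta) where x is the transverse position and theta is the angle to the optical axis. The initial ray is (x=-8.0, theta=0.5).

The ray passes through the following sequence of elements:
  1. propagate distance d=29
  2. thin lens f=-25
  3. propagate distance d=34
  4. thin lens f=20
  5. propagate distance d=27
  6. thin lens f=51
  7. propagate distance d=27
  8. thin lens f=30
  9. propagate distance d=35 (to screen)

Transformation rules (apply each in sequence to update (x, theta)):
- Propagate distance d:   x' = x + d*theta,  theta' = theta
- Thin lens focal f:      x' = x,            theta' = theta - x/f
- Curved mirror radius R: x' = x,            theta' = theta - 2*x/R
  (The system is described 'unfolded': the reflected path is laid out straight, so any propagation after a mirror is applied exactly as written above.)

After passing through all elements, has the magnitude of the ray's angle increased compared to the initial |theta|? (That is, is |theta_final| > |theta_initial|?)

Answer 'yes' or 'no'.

Initial: x=-8.0000 theta=0.5000
After 1 (propagate distance d=29): x=6.5000 theta=0.5000
After 2 (thin lens f=-25): x=6.5000 theta=0.7600
After 3 (propagate distance d=34): x=32.3400 theta=0.7600
After 4 (thin lens f=20): x=32.3400 theta=-0.8570
After 5 (propagate distance d=27): x=9.2010 theta=-0.8570
After 6 (thin lens f=51): x=9.2010 theta=-4409/4250 (≈-1.0374)
After 7 (propagate distance d=27): x=-63951/3400 (≈-18.8091) theta=-4409/4250 (≈-1.0374)
After 8 (thin lens f=30): x=-63951/3400 (≈-18.8091) theta=-2791/6800 (≈-0.4104)
After 9 (propagate distance d=35 (to screen)): x=-225587/6800 (≈-33.1746) theta=-2791/6800 (≈-0.4104)
|theta_initial|=0.5000 |theta_final|=2791/6800 (≈0.4104) -> not increased

Answer: no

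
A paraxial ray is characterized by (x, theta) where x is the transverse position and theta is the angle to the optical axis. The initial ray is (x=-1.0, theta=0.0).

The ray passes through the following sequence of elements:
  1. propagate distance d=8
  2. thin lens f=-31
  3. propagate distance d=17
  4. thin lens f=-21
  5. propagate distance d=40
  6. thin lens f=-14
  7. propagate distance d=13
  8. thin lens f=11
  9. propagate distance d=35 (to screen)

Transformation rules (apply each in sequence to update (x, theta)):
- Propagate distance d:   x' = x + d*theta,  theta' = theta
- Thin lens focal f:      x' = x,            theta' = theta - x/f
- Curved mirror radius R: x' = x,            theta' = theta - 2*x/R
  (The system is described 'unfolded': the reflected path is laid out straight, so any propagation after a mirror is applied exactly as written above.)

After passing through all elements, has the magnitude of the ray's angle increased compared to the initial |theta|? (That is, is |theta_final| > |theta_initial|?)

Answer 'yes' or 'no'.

Initial: x=-1.0000 theta=0.0000
After 1 (propagate distance d=8): x=-1.0000 theta=0.0000
After 2 (thin lens f=-31): x=-1.0000 theta=-1/31 (≈-0.0323)
After 3 (propagate distance d=17): x=-48/31 (≈-1.5484) theta=-1/31 (≈-0.0323)
After 4 (thin lens f=-21): x=-48/31 (≈-1.5484) theta=-23/217 (≈-0.1060)
After 5 (propagate distance d=40): x=-1256/217 (≈-5.7880) theta=-23/217 (≈-0.1060)
After 6 (thin lens f=-14): x=-1256/217 (≈-5.7880) theta=-789/1519 (≈-0.5194)
After 7 (propagate distance d=13): x=-19049/1519 (≈-12.5405) theta=-789/1519 (≈-0.5194)
After 8 (thin lens f=11): x=-19049/1519 (≈-12.5405) theta=10370/16709 (≈0.6206)
After 9 (propagate distance d=35 (to screen)): x=153411/16709 (≈9.1813) theta=10370/16709 (≈0.6206)
|theta_initial|=0.0000 |theta_final|=10370/16709 (≈0.6206) -> increased

Answer: yes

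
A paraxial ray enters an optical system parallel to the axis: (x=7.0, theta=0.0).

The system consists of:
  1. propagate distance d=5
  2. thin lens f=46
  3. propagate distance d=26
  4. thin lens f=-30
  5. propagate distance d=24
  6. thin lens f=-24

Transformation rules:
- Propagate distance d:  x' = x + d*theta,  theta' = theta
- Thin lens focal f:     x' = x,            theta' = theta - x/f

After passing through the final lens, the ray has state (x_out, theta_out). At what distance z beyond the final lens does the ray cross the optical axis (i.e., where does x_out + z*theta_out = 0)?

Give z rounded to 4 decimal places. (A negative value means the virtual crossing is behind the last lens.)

Answer: -72.0000

Derivation:
Initial: x=7.0000 theta=0.0000
After 1 (propagate distance d=5): x=7.0000 theta=0.0000
After 2 (thin lens f=46): x=7.0000 theta=-7/46 (≈-0.1522)
After 3 (propagate distance d=26): x=70/23 (≈3.0435) theta=-7/46 (≈-0.1522)
After 4 (thin lens f=-30): x=70/23 (≈3.0435) theta=-7/138 (≈-0.0507)
After 5 (propagate distance d=24): x=42/23 (≈1.8261) theta=-7/138 (≈-0.0507)
After 6 (thin lens f=-24): x=42/23 (≈1.8261) theta=7/276 (≈0.0254)
z_focus = -x_out/theta_out = -(42/23)/(7/276) = -72.0000
Rounded to 4 decimal places: z = -72.0000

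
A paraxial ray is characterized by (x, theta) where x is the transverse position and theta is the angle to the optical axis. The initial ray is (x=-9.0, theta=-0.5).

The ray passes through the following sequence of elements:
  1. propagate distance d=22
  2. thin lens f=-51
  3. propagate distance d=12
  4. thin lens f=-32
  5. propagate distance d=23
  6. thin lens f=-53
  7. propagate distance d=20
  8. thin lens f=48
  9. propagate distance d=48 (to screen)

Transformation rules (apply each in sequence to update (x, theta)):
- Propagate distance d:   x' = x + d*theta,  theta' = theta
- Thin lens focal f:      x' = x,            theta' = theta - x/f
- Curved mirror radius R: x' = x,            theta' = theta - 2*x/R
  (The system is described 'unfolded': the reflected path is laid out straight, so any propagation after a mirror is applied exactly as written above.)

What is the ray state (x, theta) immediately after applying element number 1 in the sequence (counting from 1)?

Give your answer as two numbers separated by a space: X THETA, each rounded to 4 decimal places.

Initial: x=-9.0000 theta=-0.5000
After 1 (propagate distance d=22): x=-20.0000 theta=-0.5000
Rounded to 4 decimal places: x = -20.0000, theta = -0.5000

Answer: -20.0000 -0.5000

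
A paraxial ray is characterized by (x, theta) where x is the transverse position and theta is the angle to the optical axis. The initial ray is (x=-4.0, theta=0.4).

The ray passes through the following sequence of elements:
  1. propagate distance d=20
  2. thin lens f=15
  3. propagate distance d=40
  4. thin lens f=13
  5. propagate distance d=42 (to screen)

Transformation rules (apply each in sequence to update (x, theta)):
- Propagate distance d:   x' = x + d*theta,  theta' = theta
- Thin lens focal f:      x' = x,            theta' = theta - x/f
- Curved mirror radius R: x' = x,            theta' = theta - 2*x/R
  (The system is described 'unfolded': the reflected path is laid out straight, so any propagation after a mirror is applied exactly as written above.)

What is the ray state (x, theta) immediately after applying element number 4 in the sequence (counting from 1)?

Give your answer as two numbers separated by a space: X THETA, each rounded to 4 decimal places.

Initial: x=-4.0000 theta=0.4000
After 1 (propagate distance d=20): x=4.0000 theta=0.4000
After 2 (thin lens f=15): x=4.0000 theta=2/15 (≈0.1333)
After 3 (propagate distance d=40): x=28/3 (≈9.3333) theta=2/15 (≈0.1333)
After 4 (thin lens f=13): x=28/3 (≈9.3333) theta=-38/65 (≈-0.5846)
Rounded to 4 decimal places: x = 9.3333, theta = -0.5846

Answer: 9.3333 -0.5846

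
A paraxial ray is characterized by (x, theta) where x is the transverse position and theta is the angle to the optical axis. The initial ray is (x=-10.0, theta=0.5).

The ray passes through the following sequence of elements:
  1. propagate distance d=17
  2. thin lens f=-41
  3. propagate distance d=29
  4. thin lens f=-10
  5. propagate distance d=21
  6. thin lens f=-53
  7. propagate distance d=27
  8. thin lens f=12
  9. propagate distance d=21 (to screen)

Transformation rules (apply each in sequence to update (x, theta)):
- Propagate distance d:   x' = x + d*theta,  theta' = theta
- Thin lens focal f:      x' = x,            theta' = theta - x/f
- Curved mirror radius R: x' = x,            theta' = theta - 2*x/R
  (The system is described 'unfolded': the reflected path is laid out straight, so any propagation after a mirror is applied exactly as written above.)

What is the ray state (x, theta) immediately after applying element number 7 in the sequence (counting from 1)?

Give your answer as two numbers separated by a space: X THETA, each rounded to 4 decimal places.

Answer: 115.3026 2.5393

Derivation:
Initial: x=-10.0000 theta=0.5000
After 1 (propagate distance d=17): x=-1.5000 theta=0.5000
After 2 (thin lens f=-41): x=-1.5000 theta=19/41 (≈0.4634)
After 3 (propagate distance d=29): x=979/82 (≈11.9390) theta=19/41 (≈0.4634)
After 4 (thin lens f=-10): x=979/82 (≈11.9390) theta=1359/820 (≈1.6573)
After 5 (propagate distance d=21): x=38329/820 (≈46.7427) theta=1359/820 (≈1.6573)
After 6 (thin lens f=-53): x=38329/820 (≈46.7427) theta=27589/10865 (≈2.5393)
After 7 (propagate distance d=27): x=5011049/43460 (≈115.3026) theta=27589/10865 (≈2.5393)
Rounded to 4 decimal places: x = 115.3026, theta = 2.5393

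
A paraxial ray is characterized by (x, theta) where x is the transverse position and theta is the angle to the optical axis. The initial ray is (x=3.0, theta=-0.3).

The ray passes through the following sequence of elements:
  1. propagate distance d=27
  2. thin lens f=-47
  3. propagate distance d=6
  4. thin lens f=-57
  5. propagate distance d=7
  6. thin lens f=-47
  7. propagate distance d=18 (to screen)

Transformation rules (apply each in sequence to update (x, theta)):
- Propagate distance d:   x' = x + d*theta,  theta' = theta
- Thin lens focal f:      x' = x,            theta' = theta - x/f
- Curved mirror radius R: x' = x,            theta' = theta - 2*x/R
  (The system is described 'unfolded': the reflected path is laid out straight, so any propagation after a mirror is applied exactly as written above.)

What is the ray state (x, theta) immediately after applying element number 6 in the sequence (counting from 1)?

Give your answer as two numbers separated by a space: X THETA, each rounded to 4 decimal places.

Answer: -11.3380 -0.7822

Derivation:
Initial: x=3.0000 theta=-0.3000
After 1 (propagate distance d=27): x=-5.1000 theta=-0.3000
After 2 (thin lens f=-47): x=-5.1000 theta=-96/235 (≈-0.4085)
After 3 (propagate distance d=6): x=-3549/470 (≈-7.5511) theta=-96/235 (≈-0.4085)
After 4 (thin lens f=-57): x=-3549/470 (≈-7.5511) theta=-4831/8930 (≈-0.5410)
After 5 (propagate distance d=7): x=-50624/4465 (≈-11.3380) theta=-4831/8930 (≈-0.5410)
After 6 (thin lens f=-47): x=-50624/4465 (≈-11.3380) theta=-65661/83942 (≈-0.7822)
Rounded to 4 decimal places: x = -11.3380, theta = -0.7822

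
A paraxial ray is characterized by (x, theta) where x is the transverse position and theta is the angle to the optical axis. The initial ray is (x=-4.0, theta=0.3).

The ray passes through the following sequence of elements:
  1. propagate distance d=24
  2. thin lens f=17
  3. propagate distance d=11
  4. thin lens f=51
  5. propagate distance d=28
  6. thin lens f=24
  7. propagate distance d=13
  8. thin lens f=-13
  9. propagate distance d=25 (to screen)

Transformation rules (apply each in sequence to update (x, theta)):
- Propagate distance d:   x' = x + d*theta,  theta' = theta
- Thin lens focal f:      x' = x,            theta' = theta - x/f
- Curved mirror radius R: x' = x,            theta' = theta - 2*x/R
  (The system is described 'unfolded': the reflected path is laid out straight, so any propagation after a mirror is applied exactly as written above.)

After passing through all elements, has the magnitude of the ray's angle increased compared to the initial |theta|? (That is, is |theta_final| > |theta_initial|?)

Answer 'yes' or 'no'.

Answer: no

Derivation:
Initial: x=-4.0000 theta=0.3000
After 1 (propagate distance d=24): x=3.2000 theta=0.3000
After 2 (thin lens f=17): x=3.2000 theta=19/170 (≈0.1118)
After 3 (propagate distance d=11): x=753/170 (≈4.4294) theta=19/170 (≈0.1118)
After 4 (thin lens f=51): x=753/170 (≈4.4294) theta=36/1445 (≈0.0249)
After 5 (propagate distance d=28): x=14817/2890 (≈5.1270) theta=36/1445 (≈0.0249)
After 6 (thin lens f=24): x=14817/2890 (≈5.1270) theta=-4363/23120 (≈-0.1887)
After 7 (propagate distance d=13): x=61817/23120 (≈2.6737) theta=-4363/23120 (≈-0.1887)
After 8 (thin lens f=-13): x=61817/23120 (≈2.6737) theta=2549/150280 (≈0.0170)
After 9 (propagate distance d=25 (to screen)): x=931071/300560 (≈3.0978) theta=2549/150280 (≈0.0170)
|theta_initial|=0.3000 |theta_final|=2549/150280 (≈0.0170) -> not increased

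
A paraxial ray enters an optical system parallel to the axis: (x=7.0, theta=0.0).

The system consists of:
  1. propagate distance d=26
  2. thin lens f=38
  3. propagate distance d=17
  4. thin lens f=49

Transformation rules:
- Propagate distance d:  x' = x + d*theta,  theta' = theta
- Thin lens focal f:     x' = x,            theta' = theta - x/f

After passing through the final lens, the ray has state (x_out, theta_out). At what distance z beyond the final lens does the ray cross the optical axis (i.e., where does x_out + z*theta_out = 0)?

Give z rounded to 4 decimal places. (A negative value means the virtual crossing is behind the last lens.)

Initial: x=7.0000 theta=0.0000
After 1 (propagate distance d=26): x=7.0000 theta=0.0000
After 2 (thin lens f=38): x=7.0000 theta=-7/38 (≈-0.1842)
After 3 (propagate distance d=17): x=147/38 (≈3.8684) theta=-7/38 (≈-0.1842)
After 4 (thin lens f=49): x=147/38 (≈3.8684) theta=-5/19 (≈-0.2632)
z_focus = -x_out/theta_out = -(147/38)/(-5/19) = 14.7000
Rounded to 4 decimal places: z = 14.7000

Answer: 14.7000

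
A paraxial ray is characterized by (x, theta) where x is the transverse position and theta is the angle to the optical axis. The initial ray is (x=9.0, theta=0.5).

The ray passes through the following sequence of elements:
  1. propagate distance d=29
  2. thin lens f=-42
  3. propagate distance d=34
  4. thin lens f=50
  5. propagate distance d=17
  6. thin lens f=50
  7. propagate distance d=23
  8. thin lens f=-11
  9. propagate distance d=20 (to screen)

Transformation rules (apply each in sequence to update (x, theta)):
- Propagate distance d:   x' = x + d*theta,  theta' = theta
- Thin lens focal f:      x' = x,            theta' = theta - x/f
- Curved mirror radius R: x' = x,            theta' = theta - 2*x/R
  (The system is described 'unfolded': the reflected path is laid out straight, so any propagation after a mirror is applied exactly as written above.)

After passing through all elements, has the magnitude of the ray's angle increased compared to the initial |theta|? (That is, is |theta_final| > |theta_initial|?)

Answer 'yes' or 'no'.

Answer: yes

Derivation:
Initial: x=9.0000 theta=0.5000
After 1 (propagate distance d=29): x=23.5000 theta=0.5000
After 2 (thin lens f=-42): x=23.5000 theta=89/84 (≈1.0595)
After 3 (propagate distance d=34): x=1250/21 (≈59.5238) theta=89/84 (≈1.0595)
After 4 (thin lens f=50): x=1250/21 (≈59.5238) theta=-11/84 (≈-0.1310)
After 5 (propagate distance d=17): x=4813/84 (≈57.2976) theta=-11/84 (≈-0.1310)
After 6 (thin lens f=50): x=4813/84 (≈57.2976) theta=-5363/4200 (≈-1.2769)
After 7 (propagate distance d=23): x=117301/4200 (≈27.9288) theta=-5363/4200 (≈-1.2769)
After 8 (thin lens f=-11): x=117301/4200 (≈27.9288) theta=4859/3850 (≈1.2621)
After 9 (propagate distance d=20 (to screen)): x=2456471/46200 (≈53.1704) theta=4859/3850 (≈1.2621)
|theta_initial|=0.5000 |theta_final|=4859/3850 (≈1.2621) -> increased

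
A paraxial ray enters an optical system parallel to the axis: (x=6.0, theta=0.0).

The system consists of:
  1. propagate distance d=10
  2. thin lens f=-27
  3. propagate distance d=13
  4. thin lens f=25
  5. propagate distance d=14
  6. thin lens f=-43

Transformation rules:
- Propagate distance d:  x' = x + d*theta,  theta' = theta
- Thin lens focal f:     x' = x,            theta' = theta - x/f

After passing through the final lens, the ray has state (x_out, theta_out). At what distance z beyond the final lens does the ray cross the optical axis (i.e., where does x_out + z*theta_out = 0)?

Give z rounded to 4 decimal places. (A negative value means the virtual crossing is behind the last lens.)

Answer: -234.2759

Derivation:
Initial: x=6.0000 theta=0.0000
After 1 (propagate distance d=10): x=6.0000 theta=0.0000
After 2 (thin lens f=-27): x=6.0000 theta=2/9 (≈0.2222)
After 3 (propagate distance d=13): x=80/9 (≈8.8889) theta=2/9 (≈0.2222)
After 4 (thin lens f=25): x=80/9 (≈8.8889) theta=-2/15 (≈-0.1333)
After 5 (propagate distance d=14): x=316/45 (≈7.0222) theta=-2/15 (≈-0.1333)
After 6 (thin lens f=-43): x=316/45 (≈7.0222) theta=58/1935 (≈0.0300)
z_focus = -x_out/theta_out = -(316/45)/(58/1935) = -6794/29 ≈ -234.2759
Rounded to 4 decimal places: z = -234.2759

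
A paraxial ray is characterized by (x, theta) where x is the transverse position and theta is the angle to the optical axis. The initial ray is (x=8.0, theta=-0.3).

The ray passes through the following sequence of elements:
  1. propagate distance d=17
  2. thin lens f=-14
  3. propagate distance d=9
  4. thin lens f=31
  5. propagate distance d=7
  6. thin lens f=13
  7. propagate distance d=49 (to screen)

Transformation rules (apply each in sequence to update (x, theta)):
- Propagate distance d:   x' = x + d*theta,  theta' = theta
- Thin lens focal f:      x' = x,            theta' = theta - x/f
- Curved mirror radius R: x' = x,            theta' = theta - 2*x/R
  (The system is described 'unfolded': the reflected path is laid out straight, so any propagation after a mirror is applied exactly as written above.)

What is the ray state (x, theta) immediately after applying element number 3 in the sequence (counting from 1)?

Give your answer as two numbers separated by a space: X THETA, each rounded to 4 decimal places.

Answer: 2.0643 -0.0929

Derivation:
Initial: x=8.0000 theta=-0.3000
After 1 (propagate distance d=17): x=2.9000 theta=-0.3000
After 2 (thin lens f=-14): x=2.9000 theta=-13/140 (≈-0.0929)
After 3 (propagate distance d=9): x=289/140 (≈2.0643) theta=-13/140 (≈-0.0929)
Rounded to 4 decimal places: x = 2.0643, theta = -0.0929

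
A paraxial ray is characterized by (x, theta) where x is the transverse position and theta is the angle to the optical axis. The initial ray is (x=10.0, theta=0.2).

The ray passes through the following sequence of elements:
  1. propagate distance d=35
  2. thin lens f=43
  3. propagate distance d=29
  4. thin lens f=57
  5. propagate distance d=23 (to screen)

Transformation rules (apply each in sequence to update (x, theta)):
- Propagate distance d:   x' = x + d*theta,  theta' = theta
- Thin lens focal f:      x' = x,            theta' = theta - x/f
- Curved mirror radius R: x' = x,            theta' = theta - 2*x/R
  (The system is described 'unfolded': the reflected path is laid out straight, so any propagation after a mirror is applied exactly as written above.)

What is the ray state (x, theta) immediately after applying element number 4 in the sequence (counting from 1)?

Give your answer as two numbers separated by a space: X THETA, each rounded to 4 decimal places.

Answer: 11.3349 -0.3942

Derivation:
Initial: x=10.0000 theta=0.2000
After 1 (propagate distance d=35): x=17.0000 theta=0.2000
After 2 (thin lens f=43): x=17.0000 theta=-42/215 (≈-0.1953)
After 3 (propagate distance d=29): x=2437/215 (≈11.3349) theta=-42/215 (≈-0.1953)
After 4 (thin lens f=57): x=2437/215 (≈11.3349) theta=-4831/12255 (≈-0.3942)
Rounded to 4 decimal places: x = 11.3349, theta = -0.3942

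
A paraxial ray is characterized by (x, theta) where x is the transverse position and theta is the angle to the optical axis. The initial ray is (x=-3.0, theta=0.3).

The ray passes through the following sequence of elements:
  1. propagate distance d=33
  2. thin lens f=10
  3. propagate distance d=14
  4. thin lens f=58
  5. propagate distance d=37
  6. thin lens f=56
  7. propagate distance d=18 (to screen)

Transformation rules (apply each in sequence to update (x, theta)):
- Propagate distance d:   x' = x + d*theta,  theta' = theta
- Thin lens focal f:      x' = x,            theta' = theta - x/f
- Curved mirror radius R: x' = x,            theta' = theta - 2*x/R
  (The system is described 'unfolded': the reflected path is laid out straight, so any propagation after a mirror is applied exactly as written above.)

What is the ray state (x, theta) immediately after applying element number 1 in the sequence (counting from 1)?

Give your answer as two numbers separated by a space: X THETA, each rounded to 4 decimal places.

Initial: x=-3.0000 theta=0.3000
After 1 (propagate distance d=33): x=6.9000 theta=0.3000
Rounded to 4 decimal places: x = 6.9000, theta = 0.3000

Answer: 6.9000 0.3000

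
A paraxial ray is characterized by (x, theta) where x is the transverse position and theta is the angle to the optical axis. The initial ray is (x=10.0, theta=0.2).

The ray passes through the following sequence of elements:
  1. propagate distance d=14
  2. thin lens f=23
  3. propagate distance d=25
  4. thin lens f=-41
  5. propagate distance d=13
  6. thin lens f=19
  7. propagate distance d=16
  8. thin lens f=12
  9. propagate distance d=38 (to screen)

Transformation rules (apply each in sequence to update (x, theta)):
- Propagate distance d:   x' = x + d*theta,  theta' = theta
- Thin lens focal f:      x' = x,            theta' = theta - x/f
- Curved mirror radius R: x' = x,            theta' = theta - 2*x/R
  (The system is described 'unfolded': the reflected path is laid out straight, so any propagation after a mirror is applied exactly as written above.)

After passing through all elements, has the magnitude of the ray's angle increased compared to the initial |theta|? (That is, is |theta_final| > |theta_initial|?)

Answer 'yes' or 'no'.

Answer: no

Derivation:
Initial: x=10.0000 theta=0.2000
After 1 (propagate distance d=14): x=12.8000 theta=0.2000
After 2 (thin lens f=23): x=12.8000 theta=-41/115 (≈-0.3565)
After 3 (propagate distance d=25): x=447/115 (≈3.8870) theta=-41/115 (≈-0.3565)
After 4 (thin lens f=-41): x=447/115 (≈3.8870) theta=-1234/4715 (≈-0.2617)
After 5 (propagate distance d=13): x=457/943 (≈0.4846) theta=-1234/4715 (≈-0.2617)
After 6 (thin lens f=19): x=457/943 (≈0.4846) theta=-25731/89585 (≈-0.2872)
After 7 (propagate distance d=16): x=-368281/89585 (≈-4.1110) theta=-25731/89585 (≈-0.2872)
After 8 (thin lens f=12): x=-368281/89585 (≈-4.1110) theta=59509/1075020 (≈0.0554)
After 9 (propagate distance d=38 (to screen)): x=-215803/107502 (≈-2.0074) theta=59509/1075020 (≈0.0554)
|theta_initial|=0.2000 |theta_final|=59509/1075020 (≈0.0554) -> not increased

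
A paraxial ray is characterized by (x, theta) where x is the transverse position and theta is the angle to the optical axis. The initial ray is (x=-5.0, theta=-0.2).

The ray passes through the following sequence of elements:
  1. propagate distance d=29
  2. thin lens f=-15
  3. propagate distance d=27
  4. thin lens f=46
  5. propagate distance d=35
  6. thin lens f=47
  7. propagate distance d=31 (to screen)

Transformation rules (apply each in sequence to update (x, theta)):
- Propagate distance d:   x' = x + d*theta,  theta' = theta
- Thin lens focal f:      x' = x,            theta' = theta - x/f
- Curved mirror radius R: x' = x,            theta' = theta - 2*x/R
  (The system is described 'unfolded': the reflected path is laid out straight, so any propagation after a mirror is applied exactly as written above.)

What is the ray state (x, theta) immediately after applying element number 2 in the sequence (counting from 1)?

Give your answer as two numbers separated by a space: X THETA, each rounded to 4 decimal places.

Answer: -10.8000 -0.9200

Derivation:
Initial: x=-5.0000 theta=-0.2000
After 1 (propagate distance d=29): x=-10.8000 theta=-0.2000
After 2 (thin lens f=-15): x=-10.8000 theta=-0.9200
Rounded to 4 decimal places: x = -10.8000, theta = -0.9200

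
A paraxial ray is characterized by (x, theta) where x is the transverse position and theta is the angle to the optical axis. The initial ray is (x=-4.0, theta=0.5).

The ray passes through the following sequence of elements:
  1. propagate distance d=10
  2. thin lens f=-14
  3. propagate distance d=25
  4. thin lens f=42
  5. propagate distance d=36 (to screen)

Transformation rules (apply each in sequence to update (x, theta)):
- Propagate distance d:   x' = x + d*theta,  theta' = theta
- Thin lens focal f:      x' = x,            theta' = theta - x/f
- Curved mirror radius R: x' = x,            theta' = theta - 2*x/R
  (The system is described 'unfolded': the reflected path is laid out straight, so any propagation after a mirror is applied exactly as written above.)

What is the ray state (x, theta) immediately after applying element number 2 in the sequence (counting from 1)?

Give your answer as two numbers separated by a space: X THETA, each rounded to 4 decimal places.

Initial: x=-4.0000 theta=0.5000
After 1 (propagate distance d=10): x=1.0000 theta=0.5000
After 2 (thin lens f=-14): x=1.0000 theta=4/7 (≈0.5714)
Rounded to 4 decimal places: x = 1.0000, theta = 0.5714

Answer: 1.0000 0.5714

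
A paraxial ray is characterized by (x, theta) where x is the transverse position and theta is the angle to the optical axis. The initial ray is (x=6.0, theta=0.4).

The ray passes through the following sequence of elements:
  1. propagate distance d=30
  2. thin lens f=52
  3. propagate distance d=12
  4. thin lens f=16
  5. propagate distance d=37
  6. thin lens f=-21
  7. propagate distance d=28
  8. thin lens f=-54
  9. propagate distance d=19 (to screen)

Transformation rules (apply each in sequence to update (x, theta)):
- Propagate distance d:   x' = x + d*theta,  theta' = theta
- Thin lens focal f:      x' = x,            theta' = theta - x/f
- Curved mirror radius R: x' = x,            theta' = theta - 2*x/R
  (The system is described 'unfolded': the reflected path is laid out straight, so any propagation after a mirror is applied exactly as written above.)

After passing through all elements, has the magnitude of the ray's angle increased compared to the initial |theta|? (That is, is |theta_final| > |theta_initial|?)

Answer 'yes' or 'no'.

Initial: x=6.0000 theta=0.4000
After 1 (propagate distance d=30): x=18.0000 theta=0.4000
After 2 (thin lens f=52): x=18.0000 theta=7/130 (≈0.0538)
After 3 (propagate distance d=12): x=1212/65 (≈18.6462) theta=7/130 (≈0.0538)
After 4 (thin lens f=16): x=1212/65 (≈18.6462) theta=-289/260 (≈-1.1115)
After 5 (propagate distance d=37): x=-1169/52 (≈-22.4808) theta=-289/260 (≈-1.1115)
After 6 (thin lens f=-21): x=-1169/52 (≈-22.4808) theta=-851/390 (≈-2.1821)
After 7 (propagate distance d=28): x=-65191/780 (≈-83.5782) theta=-851/390 (≈-2.1821)
After 8 (thin lens f=-54): x=-65191/780 (≈-83.5782) theta=-157099/42120 (≈-3.7298)
After 9 (propagate distance d=19 (to screen)): x=-1301039/8424 (≈-154.4443) theta=-157099/42120 (≈-3.7298)
|theta_initial|=0.4000 |theta_final|=157099/42120 (≈3.7298) -> increased

Answer: yes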